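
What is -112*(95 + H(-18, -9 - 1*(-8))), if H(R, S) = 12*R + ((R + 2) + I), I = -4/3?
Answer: 46480/3 ≈ 15493.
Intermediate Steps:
I = -4/3 (I = -4*1/3 = -4/3 ≈ -1.3333)
H(R, S) = 2/3 + 13*R (H(R, S) = 12*R + ((R + 2) - 4/3) = 12*R + ((2 + R) - 4/3) = 12*R + (2/3 + R) = 2/3 + 13*R)
-112*(95 + H(-18, -9 - 1*(-8))) = -112*(95 + (2/3 + 13*(-18))) = -112*(95 + (2/3 - 234)) = -112*(95 - 700/3) = -112*(-415/3) = 46480/3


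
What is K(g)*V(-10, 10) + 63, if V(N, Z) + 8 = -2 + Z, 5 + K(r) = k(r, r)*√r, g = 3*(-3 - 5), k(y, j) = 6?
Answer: 63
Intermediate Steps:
g = -24 (g = 3*(-8) = -24)
K(r) = -5 + 6*√r
V(N, Z) = -10 + Z (V(N, Z) = -8 + (-2 + Z) = -10 + Z)
K(g)*V(-10, 10) + 63 = (-5 + 6*√(-24))*(-10 + 10) + 63 = (-5 + 6*(2*I*√6))*0 + 63 = (-5 + 12*I*√6)*0 + 63 = 0 + 63 = 63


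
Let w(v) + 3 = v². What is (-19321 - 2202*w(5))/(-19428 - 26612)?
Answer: 13553/9208 ≈ 1.4719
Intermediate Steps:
w(v) = -3 + v²
(-19321 - 2202*w(5))/(-19428 - 26612) = (-19321 - 2202*(-3 + 5²))/(-19428 - 26612) = (-19321 - 2202*(-3 + 25))/(-46040) = (-19321 - 2202*22)*(-1/46040) = (-19321 - 48444)*(-1/46040) = -67765*(-1/46040) = 13553/9208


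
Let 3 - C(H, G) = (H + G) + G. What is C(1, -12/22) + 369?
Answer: 4093/11 ≈ 372.09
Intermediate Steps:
C(H, G) = 3 - H - 2*G (C(H, G) = 3 - ((H + G) + G) = 3 - ((G + H) + G) = 3 - (H + 2*G) = 3 + (-H - 2*G) = 3 - H - 2*G)
C(1, -12/22) + 369 = (3 - 1*1 - (-24)/22) + 369 = (3 - 1 - (-24)/22) + 369 = (3 - 1 - 2*(-6/11)) + 369 = (3 - 1 + 12/11) + 369 = 34/11 + 369 = 4093/11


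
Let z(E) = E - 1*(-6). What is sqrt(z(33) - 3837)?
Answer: 3*I*sqrt(422) ≈ 61.628*I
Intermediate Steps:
z(E) = 6 + E (z(E) = E + 6 = 6 + E)
sqrt(z(33) - 3837) = sqrt((6 + 33) - 3837) = sqrt(39 - 3837) = sqrt(-3798) = 3*I*sqrt(422)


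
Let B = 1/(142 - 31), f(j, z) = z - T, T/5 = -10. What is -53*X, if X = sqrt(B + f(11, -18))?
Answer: -53*sqrt(394383)/111 ≈ -299.86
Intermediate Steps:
T = -50 (T = 5*(-10) = -50)
f(j, z) = 50 + z (f(j, z) = z - 1*(-50) = z + 50 = 50 + z)
B = 1/111 ≈ 0.0090090
X = sqrt(394383)/111 (X = sqrt(1/111 + (50 - 18)) = sqrt(1/111 + 32) = sqrt(3553/111) = sqrt(394383)/111 ≈ 5.6577)
-53*X = -53*sqrt(394383)/111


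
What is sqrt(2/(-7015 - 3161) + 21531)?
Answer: sqrt(34836813186)/1272 ≈ 146.73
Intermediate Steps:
sqrt(2/(-7015 - 3161) + 21531) = sqrt(2/(-10176) + 21531) = sqrt(-1/10176*2 + 21531) = sqrt(-1/5088 + 21531) = sqrt(109549727/5088) = sqrt(34836813186)/1272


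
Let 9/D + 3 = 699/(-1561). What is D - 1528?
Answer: -915305/598 ≈ -1530.6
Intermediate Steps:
D = -1561/598 (D = 9/(-3 + 699/(-1561)) = 9/(-3 + 699*(-1/1561)) = 9/(-3 - 699/1561) = 9/(-5382/1561) = 9*(-1561/5382) = -1561/598 ≈ -2.6104)
D - 1528 = -1561/598 - 1528 = -915305/598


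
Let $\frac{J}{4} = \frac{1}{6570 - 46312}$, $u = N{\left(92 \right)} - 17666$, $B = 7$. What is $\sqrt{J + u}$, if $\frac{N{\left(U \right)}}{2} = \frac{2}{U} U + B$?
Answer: $\frac{11 i \sqrt{57590330910}}{19871} \approx 132.85 i$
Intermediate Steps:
$N{\left(U \right)} = 18$ ($N{\left(U \right)} = 2 \left(\frac{2}{U} U + 7\right) = 2 \left(2 + 7\right) = 2 \cdot 9 = 18$)
$u = -17648$ ($u = 18 - 17666 = -17648$)
$J = - \frac{2}{19871}$ ($J = \frac{4}{6570 - 46312} = \frac{4}{-39742} = 4 \left(- \frac{1}{39742}\right) = - \frac{2}{19871} \approx -0.00010065$)
$\sqrt{J + u} = \sqrt{- \frac{2}{19871} - 17648} = \sqrt{- \frac{350683410}{19871}} = \frac{11 i \sqrt{57590330910}}{19871}$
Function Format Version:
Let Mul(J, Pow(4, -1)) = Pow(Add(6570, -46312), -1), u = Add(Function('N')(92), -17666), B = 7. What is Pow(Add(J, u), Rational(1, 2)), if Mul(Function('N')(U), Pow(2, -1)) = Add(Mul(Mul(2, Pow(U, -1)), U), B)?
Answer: Mul(Rational(11, 19871), I, Pow(57590330910, Rational(1, 2))) ≈ Mul(132.85, I)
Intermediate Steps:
Function('N')(U) = 18 (Function('N')(U) = Mul(2, Add(Mul(Mul(2, Pow(U, -1)), U), 7)) = Mul(2, Add(2, 7)) = Mul(2, 9) = 18)
u = -17648 (u = Add(18, -17666) = -17648)
J = Rational(-2, 19871) (J = Mul(4, Pow(Add(6570, -46312), -1)) = Mul(4, Pow(-39742, -1)) = Mul(4, Rational(-1, 39742)) = Rational(-2, 19871) ≈ -0.00010065)
Pow(Add(J, u), Rational(1, 2)) = Pow(Add(Rational(-2, 19871), -17648), Rational(1, 2)) = Pow(Rational(-350683410, 19871), Rational(1, 2)) = Mul(Rational(11, 19871), I, Pow(57590330910, Rational(1, 2)))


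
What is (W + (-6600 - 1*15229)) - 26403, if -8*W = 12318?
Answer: -199087/4 ≈ -49772.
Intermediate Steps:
W = -6159/4 (W = -⅛*12318 = -6159/4 ≈ -1539.8)
(W + (-6600 - 1*15229)) - 26403 = (-6159/4 + (-6600 - 1*15229)) - 26403 = (-6159/4 + (-6600 - 15229)) - 26403 = (-6159/4 - 21829) - 26403 = -93475/4 - 26403 = -199087/4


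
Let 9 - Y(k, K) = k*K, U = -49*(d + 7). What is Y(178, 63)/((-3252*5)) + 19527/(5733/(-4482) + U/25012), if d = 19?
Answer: -2535063524739/172680116 ≈ -14681.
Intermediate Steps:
U = -1274 (U = -49*(19 + 7) = -49*26 = -1274)
Y(k, K) = 9 - K*k (Y(k, K) = 9 - k*K = 9 - K*k)
Y(178, 63)/((-3252*5)) + 19527/(5733/(-4482) + U/25012) = (9 - 1*63*178)/((-3252*5)) + 19527/(5733/(-4482) - 1274/25012) = (9 - 11214)/(-16260) + 19527/(5733*(-1/4482) - 1274*1/25012) = -11205*(-1/16260) + 19527/(-637/498 - 49/962) = 747/1084 + 19527/(-159299/119769) = 747/1084 + 19527*(-119769/159299) = 747/1084 - 2338729263/159299 = -2535063524739/172680116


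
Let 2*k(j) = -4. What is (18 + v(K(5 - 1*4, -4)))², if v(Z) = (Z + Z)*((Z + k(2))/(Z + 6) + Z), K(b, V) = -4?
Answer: 5476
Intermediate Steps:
k(j) = -2 (k(j) = (½)*(-4) = -2)
v(Z) = 2*Z*(Z + (-2 + Z)/(6 + Z)) (v(Z) = (Z + Z)*((Z - 2)/(Z + 6) + Z) = (2*Z)*((-2 + Z)/(6 + Z) + Z) = (2*Z)*(Z + (-2 + Z)/(6 + Z)) = 2*Z*(Z + (-2 + Z)/(6 + Z)))
(18 + v(K(5 - 1*4, -4)))² = (18 + 2*(-4)*(-2 + (-4)² + 7*(-4))/(6 - 4))² = (18 + 2*(-4)*(-2 + 16 - 28)/2)² = (18 + 2*(-4)*(½)*(-14))² = (18 + 56)² = 74² = 5476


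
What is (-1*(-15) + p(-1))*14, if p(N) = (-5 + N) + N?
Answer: 112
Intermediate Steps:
p(N) = -5 + 2*N
(-1*(-15) + p(-1))*14 = (-1*(-15) + (-5 + 2*(-1)))*14 = (15 + (-5 - 2))*14 = (15 - 7)*14 = 8*14 = 112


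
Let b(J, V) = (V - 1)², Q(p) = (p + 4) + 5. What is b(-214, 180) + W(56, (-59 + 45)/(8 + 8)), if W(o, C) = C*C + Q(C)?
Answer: 2051193/64 ≈ 32050.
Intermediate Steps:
Q(p) = 9 + p (Q(p) = (4 + p) + 5 = 9 + p)
b(J, V) = (-1 + V)²
W(o, C) = 9 + C + C² (W(o, C) = C*C + (9 + C) = C² + (9 + C) = 9 + C + C²)
b(-214, 180) + W(56, (-59 + 45)/(8 + 8)) = (-1 + 180)² + (9 + (-59 + 45)/(8 + 8) + ((-59 + 45)/(8 + 8))²) = 179² + (9 - 14/16 + (-14/16)²) = 32041 + (9 - 14*1/16 + (-14*1/16)²) = 32041 + (9 - 7/8 + (-7/8)²) = 32041 + (9 - 7/8 + 49/64) = 32041 + 569/64 = 2051193/64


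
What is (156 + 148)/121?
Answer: 304/121 ≈ 2.5124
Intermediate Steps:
(156 + 148)/121 = (1/121)*304 = 304/121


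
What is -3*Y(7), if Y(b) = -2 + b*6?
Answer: -120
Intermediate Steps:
Y(b) = -2 + 6*b
-3*Y(7) = -3*(-2 + 6*7) = -3*(-2 + 42) = -3*40 = -120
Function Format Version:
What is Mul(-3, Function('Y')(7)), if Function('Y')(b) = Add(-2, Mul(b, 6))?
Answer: -120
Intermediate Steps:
Function('Y')(b) = Add(-2, Mul(6, b))
Mul(-3, Function('Y')(7)) = Mul(-3, Add(-2, Mul(6, 7))) = Mul(-3, Add(-2, 42)) = Mul(-3, 40) = -120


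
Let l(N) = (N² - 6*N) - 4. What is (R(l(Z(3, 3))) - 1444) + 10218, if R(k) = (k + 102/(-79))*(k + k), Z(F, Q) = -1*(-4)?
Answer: 718346/79 ≈ 9093.0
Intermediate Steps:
Z(F, Q) = 4
l(N) = -4 + N² - 6*N
R(k) = 2*k*(-102/79 + k) (R(k) = (k + 102*(-1/79))*(2*k) = (k - 102/79)*(2*k) = (-102/79 + k)*(2*k) = 2*k*(-102/79 + k))
(R(l(Z(3, 3))) - 1444) + 10218 = (2*(-4 + 4² - 6*4)*(-102 + 79*(-4 + 4² - 6*4))/79 - 1444) + 10218 = (2*(-4 + 16 - 24)*(-102 + 79*(-4 + 16 - 24))/79 - 1444) + 10218 = ((2/79)*(-12)*(-102 + 79*(-12)) - 1444) + 10218 = ((2/79)*(-12)*(-102 - 948) - 1444) + 10218 = ((2/79)*(-12)*(-1050) - 1444) + 10218 = (25200/79 - 1444) + 10218 = -88876/79 + 10218 = 718346/79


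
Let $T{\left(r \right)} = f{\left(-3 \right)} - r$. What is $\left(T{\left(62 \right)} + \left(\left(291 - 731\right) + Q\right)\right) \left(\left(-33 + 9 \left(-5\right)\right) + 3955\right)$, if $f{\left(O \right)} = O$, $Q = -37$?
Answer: $-2101334$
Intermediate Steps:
$T{\left(r \right)} = -3 - r$
$\left(T{\left(62 \right)} + \left(\left(291 - 731\right) + Q\right)\right) \left(\left(-33 + 9 \left(-5\right)\right) + 3955\right) = \left(\left(-3 - 62\right) + \left(\left(291 - 731\right) - 37\right)\right) \left(\left(-33 + 9 \left(-5\right)\right) + 3955\right) = \left(\left(-3 - 62\right) - 477\right) \left(\left(-33 - 45\right) + 3955\right) = \left(-65 - 477\right) \left(-78 + 3955\right) = \left(-542\right) 3877 = -2101334$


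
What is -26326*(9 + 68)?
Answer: -2027102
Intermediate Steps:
-26326*(9 + 68) = -26326*77 = -2027102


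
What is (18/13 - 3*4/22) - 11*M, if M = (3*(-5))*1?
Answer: 23715/143 ≈ 165.84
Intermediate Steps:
M = -15 (M = -15*1 = -15)
(18/13 - 3*4/22) - 11*M = (18/13 - 3*4/22) - 11*(-15) = (18*(1/13) - 12*1/22) + 165 = (18/13 - 6/11) + 165 = 120/143 + 165 = 23715/143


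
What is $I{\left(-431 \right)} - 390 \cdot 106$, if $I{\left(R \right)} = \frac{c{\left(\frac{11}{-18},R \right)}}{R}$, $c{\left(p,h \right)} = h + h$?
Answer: $-41338$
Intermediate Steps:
$c{\left(p,h \right)} = 2 h$
$I{\left(R \right)} = 2$ ($I{\left(R \right)} = \frac{2 R}{R} = 2$)
$I{\left(-431 \right)} - 390 \cdot 106 = 2 - 390 \cdot 106 = 2 - 41340 = -41338$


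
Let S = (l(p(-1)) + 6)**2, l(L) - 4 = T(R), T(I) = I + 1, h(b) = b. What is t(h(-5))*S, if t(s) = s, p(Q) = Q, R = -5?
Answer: -180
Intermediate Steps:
T(I) = 1 + I
l(L) = 0 (l(L) = 4 + (1 - 5) = 4 - 4 = 0)
S = 36 (S = (0 + 6)**2 = 6**2 = 36)
t(h(-5))*S = -5*36 = -180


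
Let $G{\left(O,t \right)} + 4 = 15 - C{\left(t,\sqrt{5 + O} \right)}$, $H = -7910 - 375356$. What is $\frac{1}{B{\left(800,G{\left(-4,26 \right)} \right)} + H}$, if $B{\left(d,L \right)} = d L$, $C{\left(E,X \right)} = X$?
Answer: $- \frac{1}{375266} \approx -2.6648 \cdot 10^{-6}$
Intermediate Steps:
$H = -383266$ ($H = -7910 - 375356 = -383266$)
$G{\left(O,t \right)} = 11 - \sqrt{5 + O}$ ($G{\left(O,t \right)} = -4 - \left(-15 + \sqrt{5 + O}\right) = 11 - \sqrt{5 + O}$)
$B{\left(d,L \right)} = L d$
$\frac{1}{B{\left(800,G{\left(-4,26 \right)} \right)} + H} = \frac{1}{\left(11 - \sqrt{5 - 4}\right) 800 - 383266} = \frac{1}{\left(11 - \sqrt{1}\right) 800 - 383266} = \frac{1}{\left(11 - 1\right) 800 - 383266} = \frac{1}{10 \cdot 800 - 383266} = \frac{1}{8000 - 383266} = \frac{1}{-375266} = - \frac{1}{375266}$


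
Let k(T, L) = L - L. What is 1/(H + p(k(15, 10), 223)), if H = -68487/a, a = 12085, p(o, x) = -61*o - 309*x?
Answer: -12085/832809582 ≈ -1.4511e-5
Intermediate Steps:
k(T, L) = 0
p(o, x) = -309*x - 61*o
H = -68487/12085 ≈ -5.6671
1/(H + p(k(15, 10), 223)) = 1/(-68487/12085 + (-309*223 - 61*0)) = 1/(-68487/12085 + (-68907 + 0)) = 1/(-68487/12085 - 68907) = 1/(-832809582/12085) = -12085/832809582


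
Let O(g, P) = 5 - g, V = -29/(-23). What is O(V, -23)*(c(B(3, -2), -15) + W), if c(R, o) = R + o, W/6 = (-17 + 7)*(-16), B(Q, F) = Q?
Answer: 81528/23 ≈ 3544.7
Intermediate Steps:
V = 29/23 (V = -29*(-1/23) = 29/23 ≈ 1.2609)
W = 960 (W = 6*((-17 + 7)*(-16)) = 6*(-10*(-16)) = 6*160 = 960)
O(V, -23)*(c(B(3, -2), -15) + W) = (5 - 1*29/23)*((3 - 15) + 960) = (5 - 29/23)*(-12 + 960) = (86/23)*948 = 81528/23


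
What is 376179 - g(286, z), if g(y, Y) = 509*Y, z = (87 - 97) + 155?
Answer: 302374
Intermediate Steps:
z = 145 (z = -10 + 155 = 145)
376179 - g(286, z) = 376179 - 509*145 = 376179 - 1*73805 = 376179 - 73805 = 302374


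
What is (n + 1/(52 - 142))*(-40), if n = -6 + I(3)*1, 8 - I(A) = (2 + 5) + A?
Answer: 2884/9 ≈ 320.44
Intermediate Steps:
I(A) = 1 - A (I(A) = 8 - ((2 + 5) + A) = 8 - (7 + A) = 8 + (-7 - A) = 1 - A)
n = -8 (n = -6 + (1 - 1*3)*1 = -6 + (1 - 3)*1 = -6 - 2*1 = -6 - 2 = -8)
(n + 1/(52 - 142))*(-40) = (-8 + 1/(52 - 142))*(-40) = (-8 + 1/(-90))*(-40) = (-8 - 1/90)*(-40) = -721/90*(-40) = 2884/9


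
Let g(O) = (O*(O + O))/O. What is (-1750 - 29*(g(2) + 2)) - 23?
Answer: -1947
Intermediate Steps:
g(O) = 2*O (g(O) = (O*(2*O))/O = (2*O²)/O = 2*O)
(-1750 - 29*(g(2) + 2)) - 23 = (-1750 - 29*(2*2 + 2)) - 23 = (-1750 - 29*(4 + 2)) - 23 = (-1750 - 29*6) - 23 = (-1750 - 174) - 23 = -1924 - 23 = -1947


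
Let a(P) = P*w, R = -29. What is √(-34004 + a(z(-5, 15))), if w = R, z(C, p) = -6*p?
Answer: I*√31394 ≈ 177.18*I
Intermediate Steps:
w = -29
a(P) = -29*P (a(P) = P*(-29) = -29*P)
√(-34004 + a(z(-5, 15))) = √(-34004 - (-174)*15) = √(-34004 - 29*(-90)) = √(-34004 + 2610) = √(-31394) = I*√31394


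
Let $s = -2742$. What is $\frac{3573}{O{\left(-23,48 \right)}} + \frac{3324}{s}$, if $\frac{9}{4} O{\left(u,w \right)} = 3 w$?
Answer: $\frac{1597405}{29248} \approx 54.616$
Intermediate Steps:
$O{\left(u,w \right)} = \frac{4 w}{3}$ ($O{\left(u,w \right)} = \frac{4 \cdot 3 w}{9} = \frac{4 w}{3}$)
$\frac{3573}{O{\left(-23,48 \right)}} + \frac{3324}{s} = \frac{3573}{\frac{4}{3} \cdot 48} + \frac{3324}{-2742} = \frac{3573}{64} + 3324 \left(- \frac{1}{2742}\right) = 3573 \cdot \frac{1}{64} - \frac{554}{457} = \frac{3573}{64} - \frac{554}{457} = \frac{1597405}{29248}$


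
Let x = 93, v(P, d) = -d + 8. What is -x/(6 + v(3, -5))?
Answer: -93/19 ≈ -4.8947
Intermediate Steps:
v(P, d) = 8 - d
-x/(6 + v(3, -5)) = -93/(6 + (8 - 1*(-5))) = -93/(6 + (8 + 5)) = -93/(6 + 13) = -93/19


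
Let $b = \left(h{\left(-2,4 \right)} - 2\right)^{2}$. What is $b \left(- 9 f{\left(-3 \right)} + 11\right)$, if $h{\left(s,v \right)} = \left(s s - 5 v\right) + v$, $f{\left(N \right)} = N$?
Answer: $7448$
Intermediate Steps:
$h{\left(s,v \right)} = s^{2} - 4 v$ ($h{\left(s,v \right)} = \left(s^{2} - 5 v\right) + v = s^{2} - 4 v$)
$b = 196$ ($b = \left(\left(\left(-2\right)^{2} - 16\right) - 2\right)^{2} = \left(\left(4 - 16\right) - 2\right)^{2} = \left(-12 - 2\right)^{2} = \left(-14\right)^{2} = 196$)
$b \left(- 9 f{\left(-3 \right)} + 11\right) = 196 \left(\left(-9\right) \left(-3\right) + 11\right) = 196 \left(27 + 11\right) = 196 \cdot 38 = 7448$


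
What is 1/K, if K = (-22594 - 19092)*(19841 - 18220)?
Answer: -1/67573006 ≈ -1.4799e-8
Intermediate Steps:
K = -67573006 (K = -41686*1621 = -67573006)
1/K = 1/(-67573006) = -1/67573006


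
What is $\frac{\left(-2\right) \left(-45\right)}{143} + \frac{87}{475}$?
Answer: $\frac{55191}{67925} \approx 0.81253$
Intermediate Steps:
$\frac{\left(-2\right) \left(-45\right)}{143} + \frac{87}{475} = 90 \cdot \frac{1}{143} + 87 \cdot \frac{1}{475} = \frac{90}{143} + \frac{87}{475} = \frac{55191}{67925}$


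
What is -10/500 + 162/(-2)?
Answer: -4051/50 ≈ -81.020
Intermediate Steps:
-10/500 + 162/(-2) = -10*1/500 + 162*(-1/2) = -1/50 - 81 = -4051/50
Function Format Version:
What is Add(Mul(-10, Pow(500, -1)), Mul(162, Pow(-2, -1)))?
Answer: Rational(-4051, 50) ≈ -81.020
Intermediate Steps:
Add(Mul(-10, Pow(500, -1)), Mul(162, Pow(-2, -1))) = Add(Mul(-10, Rational(1, 500)), Mul(162, Rational(-1, 2))) = Add(Rational(-1, 50), -81) = Rational(-4051, 50)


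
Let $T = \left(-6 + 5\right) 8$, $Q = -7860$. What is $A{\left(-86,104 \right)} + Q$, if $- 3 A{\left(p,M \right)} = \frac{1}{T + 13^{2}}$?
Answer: $- \frac{3796381}{483} \approx -7860.0$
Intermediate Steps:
$T = -8$ ($T = \left(-1\right) 8 = -8$)
$A{\left(p,M \right)} = - \frac{1}{483}$ ($A{\left(p,M \right)} = - \frac{1}{3 \left(-8 + 13^{2}\right)} = - \frac{1}{3 \left(-8 + 169\right)} = - \frac{1}{3 \cdot 161} = \left(- \frac{1}{3}\right) \frac{1}{161} = - \frac{1}{483}$)
$A{\left(-86,104 \right)} + Q = - \frac{1}{483} - 7860 = - \frac{3796381}{483}$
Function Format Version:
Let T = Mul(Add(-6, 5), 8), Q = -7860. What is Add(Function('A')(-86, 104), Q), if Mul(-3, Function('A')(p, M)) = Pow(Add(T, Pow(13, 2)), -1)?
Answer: Rational(-3796381, 483) ≈ -7860.0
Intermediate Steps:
T = -8 (T = Mul(-1, 8) = -8)
Function('A')(p, M) = Rational(-1, 483) (Function('A')(p, M) = Mul(Rational(-1, 3), Pow(Add(-8, Pow(13, 2)), -1)) = Mul(Rational(-1, 3), Pow(Add(-8, 169), -1)) = Mul(Rational(-1, 3), Pow(161, -1)) = Mul(Rational(-1, 3), Rational(1, 161)) = Rational(-1, 483))
Add(Function('A')(-86, 104), Q) = Add(Rational(-1, 483), -7860) = Rational(-3796381, 483)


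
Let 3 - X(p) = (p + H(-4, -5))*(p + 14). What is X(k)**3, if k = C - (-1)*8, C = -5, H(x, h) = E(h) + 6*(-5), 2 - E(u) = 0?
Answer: 78402752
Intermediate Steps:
E(u) = 2 (E(u) = 2 - 1*0 = 2 + 0 = 2)
H(x, h) = -28 (H(x, h) = 2 + 6*(-5) = 2 - 30 = -28)
k = 3 (k = -5 - (-1)*8 = -5 - 1*(-8) = -5 + 8 = 3)
X(p) = 3 - (-28 + p)*(14 + p) (X(p) = 3 - (p - 28)*(p + 14) = 3 - (-28 + p)*(14 + p))
X(k)**3 = (395 - 1*3**2 + 14*3)**3 = (395 - 1*9 + 42)**3 = (395 - 9 + 42)**3 = 428**3 = 78402752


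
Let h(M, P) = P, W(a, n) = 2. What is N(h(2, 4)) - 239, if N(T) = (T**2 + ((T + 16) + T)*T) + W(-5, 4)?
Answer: -125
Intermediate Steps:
N(T) = 2 + T**2 + T*(16 + 2*T) (N(T) = (T**2 + ((T + 16) + T)*T) + 2 = (T**2 + ((16 + T) + T)*T) + 2 = (T**2 + (16 + 2*T)*T) + 2 = (T**2 + T*(16 + 2*T)) + 2 = 2 + T**2 + T*(16 + 2*T))
N(h(2, 4)) - 239 = (2 + 3*4**2 + 16*4) - 239 = (2 + 3*16 + 64) - 239 = (2 + 48 + 64) - 239 = 114 - 239 = -125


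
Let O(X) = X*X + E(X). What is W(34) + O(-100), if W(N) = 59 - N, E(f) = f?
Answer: 9925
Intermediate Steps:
O(X) = X + X² (O(X) = X*X + X = X² + X = X + X²)
W(34) + O(-100) = (59 - 1*34) - 100*(1 - 100) = (59 - 34) - 100*(-99) = 25 + 9900 = 9925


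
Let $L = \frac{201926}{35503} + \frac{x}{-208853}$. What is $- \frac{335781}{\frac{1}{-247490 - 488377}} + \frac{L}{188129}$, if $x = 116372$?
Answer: $\frac{344680697360409025649637359}{1394959238231611} \approx 2.4709 \cdot 10^{11}$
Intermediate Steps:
$L = \frac{38041295762}{7414908059}$ ($L = \frac{201926}{35503} + \frac{116372}{-208853} = 201926 \cdot \frac{1}{35503} + 116372 \left(- \frac{1}{208853}\right) = \frac{201926}{35503} - \frac{116372}{208853} = \frac{38041295762}{7414908059} \approx 5.1304$)
$- \frac{335781}{\frac{1}{-247490 - 488377}} + \frac{L}{188129} = - \frac{335781}{\frac{1}{-247490 - 488377}} + \frac{38041295762}{7414908059 \cdot 188129} = - \frac{335781}{\frac{1}{-735867}} + \frac{38041295762}{7414908059} \cdot \frac{1}{188129} = - \frac{335781}{- \frac{1}{735867}} + \frac{38041295762}{1394959238231611} = \left(-335781\right) \left(-735867\right) + \frac{38041295762}{1394959238231611} = 247090157127 + \frac{38041295762}{1394959238231611} = \frac{344680697360409025649637359}{1394959238231611}$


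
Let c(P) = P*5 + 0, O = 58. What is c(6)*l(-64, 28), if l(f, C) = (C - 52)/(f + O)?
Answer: 120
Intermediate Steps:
c(P) = 5*P (c(P) = 5*P + 0 = 5*P)
l(f, C) = (-52 + C)/(58 + f) (l(f, C) = (C - 52)/(f + 58) = (-52 + C)/(58 + f))
c(6)*l(-64, 28) = (5*6)*((-52 + 28)/(58 - 64)) = 30*(-24/(-6)) = 30*(-⅙*(-24)) = 30*4 = 120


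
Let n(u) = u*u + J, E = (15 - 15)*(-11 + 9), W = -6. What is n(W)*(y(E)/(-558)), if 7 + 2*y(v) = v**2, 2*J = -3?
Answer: 161/744 ≈ 0.21640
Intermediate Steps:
J = -3/2 (J = (1/2)*(-3) = -3/2 ≈ -1.5000)
E = 0 (E = 0*(-2) = 0)
n(u) = -3/2 + u**2 (n(u) = u*u - 3/2 = u**2 - 3/2 = -3/2 + u**2)
y(v) = -7/2 + v**2/2
n(W)*(y(E)/(-558)) = (-3/2 + (-6)**2)*((-7/2 + (1/2)*0**2)/(-558)) = (-3/2 + 36)*((-7/2 + (1/2)*0)*(-1/558)) = 69*((-7/2 + 0)*(-1/558))/2 = 69*(-7/2*(-1/558))/2 = (69/2)*(7/1116) = 161/744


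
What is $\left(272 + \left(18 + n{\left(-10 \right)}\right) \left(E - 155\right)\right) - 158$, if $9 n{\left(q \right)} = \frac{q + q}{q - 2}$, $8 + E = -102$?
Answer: $- \frac{127037}{27} \approx -4705.1$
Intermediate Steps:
$E = -110$ ($E = -8 - 102 = -110$)
$n{\left(q \right)} = \frac{2 q}{9 \left(-2 + q\right)}$ ($n{\left(q \right)} = \frac{\left(q + q\right) \frac{1}{q - 2}}{9} = \frac{2 q \frac{1}{-2 + q}}{9} = \frac{2 q}{9 \left(-2 + q\right)}$)
$\left(272 + \left(18 + n{\left(-10 \right)}\right) \left(E - 155\right)\right) - 158 = \left(272 + \left(18 + \frac{2}{9} \left(-10\right) \frac{1}{-2 - 10}\right) \left(-110 - 155\right)\right) - 158 = \left(272 + \left(18 + \frac{2}{9} \left(-10\right) \frac{1}{-12}\right) \left(-265\right)\right) - 158 = \left(272 + \left(18 + \frac{2}{9} \left(-10\right) \left(- \frac{1}{12}\right)\right) \left(-265\right)\right) - 158 = \left(272 + \left(18 + \frac{5}{27}\right) \left(-265\right)\right) - 158 = \left(272 + \frac{491}{27} \left(-265\right)\right) - 158 = \left(272 - \frac{130115}{27}\right) - 158 = - \frac{122771}{27} - 158 = - \frac{127037}{27}$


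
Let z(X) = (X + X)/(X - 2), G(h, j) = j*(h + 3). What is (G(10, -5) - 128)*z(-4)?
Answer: -772/3 ≈ -257.33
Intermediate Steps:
G(h, j) = j*(3 + h)
z(X) = 2*X/(-2 + X) (z(X) = (2*X)/(-2 + X) = 2*X/(-2 + X))
(G(10, -5) - 128)*z(-4) = (-5*(3 + 10) - 128)*(2*(-4)/(-2 - 4)) = (-5*13 - 128)*(2*(-4)/(-6)) = (-65 - 128)*(2*(-4)*(-⅙)) = -193*4/3 = -772/3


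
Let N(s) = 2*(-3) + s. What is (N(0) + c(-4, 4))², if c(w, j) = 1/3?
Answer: 289/9 ≈ 32.111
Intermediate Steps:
c(w, j) = ⅓
N(s) = -6 + s
(N(0) + c(-4, 4))² = ((-6 + 0) + ⅓)² = (-6 + ⅓)² = (-17/3)² = 289/9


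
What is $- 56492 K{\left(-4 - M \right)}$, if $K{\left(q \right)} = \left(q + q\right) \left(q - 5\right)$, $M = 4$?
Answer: $-11750336$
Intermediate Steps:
$K{\left(q \right)} = 2 q \left(-5 + q\right)$
$- 56492 K{\left(-4 - M \right)} = - 56492 \cdot 2 \left(-4 - 4\right) \left(-5 - 8\right) = - 56492 \cdot 2 \left(-8\right) \left(-5 - 8\right) = - 56492 \cdot 2 \left(-8\right) \left(-13\right) = \left(-56492\right) 208 = -11750336$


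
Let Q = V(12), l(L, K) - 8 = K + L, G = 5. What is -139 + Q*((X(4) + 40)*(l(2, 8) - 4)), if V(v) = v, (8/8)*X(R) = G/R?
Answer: 6791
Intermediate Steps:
l(L, K) = 8 + K + L (l(L, K) = 8 + (K + L) = 8 + K + L)
X(R) = 5/R
Q = 12
-139 + Q*((X(4) + 40)*(l(2, 8) - 4)) = -139 + 12*((5/4 + 40)*((8 + 8 + 2) - 4)) = -139 + 12*((5*(1/4) + 40)*(18 - 4)) = -139 + 12*((5/4 + 40)*14) = -139 + 12*((165/4)*14) = -139 + 12*(1155/2) = -139 + 6930 = 6791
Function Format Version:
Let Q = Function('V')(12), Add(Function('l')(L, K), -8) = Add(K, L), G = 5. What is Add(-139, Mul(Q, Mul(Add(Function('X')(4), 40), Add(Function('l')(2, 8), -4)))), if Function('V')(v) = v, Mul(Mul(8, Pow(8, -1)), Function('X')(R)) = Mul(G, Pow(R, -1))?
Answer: 6791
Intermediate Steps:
Function('l')(L, K) = Add(8, K, L) (Function('l')(L, K) = Add(8, Add(K, L)) = Add(8, K, L))
Function('X')(R) = Mul(5, Pow(R, -1))
Q = 12
Add(-139, Mul(Q, Mul(Add(Function('X')(4), 40), Add(Function('l')(2, 8), -4)))) = Add(-139, Mul(12, Mul(Add(Mul(5, Pow(4, -1)), 40), Add(Add(8, 8, 2), -4)))) = Add(-139, Mul(12, Mul(Add(Mul(5, Rational(1, 4)), 40), Add(18, -4)))) = Add(-139, Mul(12, Mul(Add(Rational(5, 4), 40), 14))) = Add(-139, Mul(12, Mul(Rational(165, 4), 14))) = Add(-139, Mul(12, Rational(1155, 2))) = Add(-139, 6930) = 6791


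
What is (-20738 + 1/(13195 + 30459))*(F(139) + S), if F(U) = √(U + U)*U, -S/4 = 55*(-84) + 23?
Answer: -8323297409294/21827 - 125836234489*√278/43654 ≈ -4.2939e+8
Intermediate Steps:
S = 18388 (S = -4*(55*(-84) + 23) = -4*(-4620 + 23) = -4*(-4597) = 18388)
F(U) = √2*U^(3/2) (F(U) = √(2*U)*U = (√2*√U)*U = √2*U^(3/2))
(-20738 + 1/(13195 + 30459))*(F(139) + S) = (-20738 + 1/(13195 + 30459))*(√2*139^(3/2) + 18388) = (-20738 + 1/43654)*(√2*(139*√139) + 18388) = (-20738 + 1/43654)*(139*√278 + 18388) = -905296651*(18388 + 139*√278)/43654 = -8323297409294/21827 - 125836234489*√278/43654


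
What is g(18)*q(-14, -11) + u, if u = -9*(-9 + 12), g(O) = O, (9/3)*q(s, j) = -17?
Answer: -129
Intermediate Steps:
q(s, j) = -17/3 (q(s, j) = (1/3)*(-17) = -17/3)
u = -27 (u = -9*3 = -27)
g(18)*q(-14, -11) + u = 18*(-17/3) - 27 = -102 - 27 = -129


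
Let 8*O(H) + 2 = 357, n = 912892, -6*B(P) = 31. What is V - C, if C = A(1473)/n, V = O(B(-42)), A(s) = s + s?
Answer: 81013273/1825784 ≈ 44.372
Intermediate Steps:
B(P) = -31/6 (B(P) = -⅙*31 = -31/6)
A(s) = 2*s
O(H) = 355/8 (O(H) = -¼ + (⅛)*357 = -¼ + 357/8 = 355/8)
V = 355/8 ≈ 44.375
C = 1473/456446 (C = (2*1473)/912892 = 2946*(1/912892) = 1473/456446 ≈ 0.0032271)
V - C = 355/8 - 1*1473/456446 = 355/8 - 1473/456446 = 81013273/1825784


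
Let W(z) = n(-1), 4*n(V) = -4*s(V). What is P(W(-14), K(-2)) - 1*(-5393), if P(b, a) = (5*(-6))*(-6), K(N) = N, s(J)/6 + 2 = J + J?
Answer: 5573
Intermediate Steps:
s(J) = -12 + 12*J (s(J) = -12 + 6*(J + J) = -12 + 6*(2*J) = -12 + 12*J)
n(V) = 12 - 12*V (n(V) = (-4*(-12 + 12*V))/4 = (48 - 48*V)/4 = 12 - 12*V)
W(z) = 24 (W(z) = 12 - 12*(-1) = 12 + 12 = 24)
P(b, a) = 180 (P(b, a) = -30*(-6) = 180)
P(W(-14), K(-2)) - 1*(-5393) = 180 - 1*(-5393) = 180 + 5393 = 5573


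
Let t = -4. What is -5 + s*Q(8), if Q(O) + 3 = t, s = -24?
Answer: 163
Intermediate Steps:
Q(O) = -7 (Q(O) = -3 - 4 = -7)
-5 + s*Q(8) = -5 - 24*(-7) = -5 + 168 = 163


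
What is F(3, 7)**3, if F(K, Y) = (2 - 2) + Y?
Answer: 343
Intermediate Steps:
F(K, Y) = Y (F(K, Y) = 0 + Y = Y)
F(3, 7)**3 = 7**3 = 343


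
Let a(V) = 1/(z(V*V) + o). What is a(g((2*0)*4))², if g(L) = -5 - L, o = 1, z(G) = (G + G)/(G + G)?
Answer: ¼ ≈ 0.25000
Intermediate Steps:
z(G) = 1 (z(G) = (2*G)/((2*G)) = (2*G)*(1/(2*G)) = 1)
a(V) = ½ (a(V) = 1/(1 + 1) = 1/2 = ½)
a(g((2*0)*4))² = (½)² = ¼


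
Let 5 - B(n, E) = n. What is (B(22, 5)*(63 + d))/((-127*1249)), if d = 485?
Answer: 9316/158623 ≈ 0.058730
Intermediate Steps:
B(n, E) = 5 - n
(B(22, 5)*(63 + d))/((-127*1249)) = ((5 - 1*22)*(63 + 485))/((-127*1249)) = ((5 - 22)*548)/(-158623) = -17*548*(-1/158623) = -9316*(-1/158623) = 9316/158623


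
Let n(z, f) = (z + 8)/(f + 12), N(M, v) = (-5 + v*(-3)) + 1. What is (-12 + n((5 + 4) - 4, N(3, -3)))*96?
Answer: -18336/17 ≈ -1078.6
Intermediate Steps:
N(M, v) = -4 - 3*v (N(M, v) = (-5 - 3*v) + 1 = -4 - 3*v)
n(z, f) = (8 + z)/(12 + f)
(-12 + n((5 + 4) - 4, N(3, -3)))*96 = (-12 + (8 + ((5 + 4) - 4))/(12 + (-4 - 3*(-3))))*96 = (-12 + (8 + (9 - 4))/(12 + (-4 + 9)))*96 = (-12 + (8 + 5)/(12 + 5))*96 = (-12 + 13/17)*96 = -191/17*96 = -18336/17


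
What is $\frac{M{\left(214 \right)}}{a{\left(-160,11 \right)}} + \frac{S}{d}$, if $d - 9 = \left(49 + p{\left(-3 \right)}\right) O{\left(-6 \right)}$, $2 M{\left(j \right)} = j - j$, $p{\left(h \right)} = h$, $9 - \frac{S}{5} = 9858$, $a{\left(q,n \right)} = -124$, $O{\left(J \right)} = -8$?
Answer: $\frac{49245}{359} \approx 137.17$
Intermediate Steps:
$S = -49245$ ($S = 45 - 49290 = -49245$)
$M{\left(j \right)} = 0$ ($M{\left(j \right)} = \frac{j - j}{2} = \frac{1}{2} \cdot 0 = 0$)
$d = -359$ ($d = 9 + \left(49 - 3\right) \left(-8\right) = 9 + 46 \left(-8\right) = 9 - 368 = -359$)
$\frac{M{\left(214 \right)}}{a{\left(-160,11 \right)}} + \frac{S}{d} = \frac{0}{-124} - \frac{49245}{-359} = 0 \left(- \frac{1}{124}\right) - - \frac{49245}{359} = 0 + \frac{49245}{359} = \frac{49245}{359}$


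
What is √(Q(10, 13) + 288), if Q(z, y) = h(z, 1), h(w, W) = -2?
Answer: √286 ≈ 16.912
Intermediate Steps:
Q(z, y) = -2
√(Q(10, 13) + 288) = √(-2 + 288) = √286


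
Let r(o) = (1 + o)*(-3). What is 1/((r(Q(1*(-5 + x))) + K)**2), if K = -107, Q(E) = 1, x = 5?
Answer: 1/12769 ≈ 7.8315e-5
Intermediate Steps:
r(o) = -3 - 3*o
1/((r(Q(1*(-5 + x))) + K)**2) = 1/(((-3 - 3*1) - 107)**2) = 1/(((-3 - 3) - 107)**2) = 1/((-6 - 107)**2) = 1/((-113)**2) = 1/12769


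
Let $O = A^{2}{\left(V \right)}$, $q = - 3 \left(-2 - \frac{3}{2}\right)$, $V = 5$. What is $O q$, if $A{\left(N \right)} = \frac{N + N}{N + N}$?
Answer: $\frac{21}{2} \approx 10.5$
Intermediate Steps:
$A{\left(N \right)} = 1$ ($A{\left(N \right)} = \frac{2 N}{2 N} = 2 N \frac{1}{2 N} = 1$)
$q = \frac{21}{2}$ ($q = - 3 \left(-2 - \frac{3}{2}\right) = \left(-3\right) \left(- \frac{7}{2}\right) = \frac{21}{2} \approx 10.5$)
$O = 1$ ($O = 1^{2} = 1$)
$O q = 1 \cdot \frac{21}{2} = \frac{21}{2}$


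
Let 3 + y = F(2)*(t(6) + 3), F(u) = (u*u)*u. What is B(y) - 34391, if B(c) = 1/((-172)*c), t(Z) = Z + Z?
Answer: -692084485/20124 ≈ -34391.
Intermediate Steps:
t(Z) = 2*Z
F(u) = u³ (F(u) = u²*u = u³)
y = 117 (y = -3 + 2³*(2*6 + 3) = -3 + 8*(12 + 3) = -3 + 8*15 = -3 + 120 = 117)
B(c) = -1/(172*c)
B(y) - 34391 = -1/172/117 - 34391 = -1/172*1/117 - 34391 = -1/20124 - 34391 = -692084485/20124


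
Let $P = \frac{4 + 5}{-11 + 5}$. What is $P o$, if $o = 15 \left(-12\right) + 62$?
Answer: $177$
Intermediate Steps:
$o = -118$ ($o = -180 + 62 = -118$)
$P = - \frac{3}{2}$ ($P = \frac{9}{-6} = 9 \left(- \frac{1}{6}\right) = - \frac{3}{2} \approx -1.5$)
$P o = \left(- \frac{3}{2}\right) \left(-118\right) = 177$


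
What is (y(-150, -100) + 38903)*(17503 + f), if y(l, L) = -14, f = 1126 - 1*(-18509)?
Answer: 1444259682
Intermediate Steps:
f = 19635 (f = 1126 + 18509 = 19635)
(y(-150, -100) + 38903)*(17503 + f) = (-14 + 38903)*(17503 + 19635) = 38889*37138 = 1444259682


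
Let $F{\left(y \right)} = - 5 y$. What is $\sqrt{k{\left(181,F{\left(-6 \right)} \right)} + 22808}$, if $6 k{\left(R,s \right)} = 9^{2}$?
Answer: $\frac{\sqrt{91286}}{2} \approx 151.07$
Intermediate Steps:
$k{\left(R,s \right)} = \frac{27}{2}$ ($k{\left(R,s \right)} = \frac{9^{2}}{6} = \frac{1}{6} \cdot 81 = \frac{27}{2}$)
$\sqrt{k{\left(181,F{\left(-6 \right)} \right)} + 22808} = \sqrt{\frac{27}{2} + 22808} = \sqrt{\frac{45643}{2}} = \frac{\sqrt{91286}}{2}$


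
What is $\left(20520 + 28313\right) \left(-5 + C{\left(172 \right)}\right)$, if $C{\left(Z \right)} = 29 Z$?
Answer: $243334839$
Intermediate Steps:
$\left(20520 + 28313\right) \left(-5 + C{\left(172 \right)}\right) = \left(20520 + 28313\right) \left(-5 + 29 \cdot 172\right) = 48833 \left(-5 + 4988\right) = 48833 \cdot 4983 = 243334839$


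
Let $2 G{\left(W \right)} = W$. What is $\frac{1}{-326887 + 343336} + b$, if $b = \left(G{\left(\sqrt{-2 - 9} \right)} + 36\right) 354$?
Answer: $\frac{209626057}{16449} + 177 i \sqrt{11} \approx 12744.0 + 587.04 i$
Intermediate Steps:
$G{\left(W \right)} = \frac{W}{2}$
$b = 12744 + 177 i \sqrt{11}$ ($b = \left(\frac{\sqrt{-2 - 9}}{2} + 36\right) 354 = \left(\frac{\sqrt{-11}}{2} + 36\right) 354 = \left(\frac{i \sqrt{11}}{2} + 36\right) 354 = \left(36 + \frac{i \sqrt{11}}{2}\right) 354 = 12744 + 177 i \sqrt{11} \approx 12744.0 + 587.04 i$)
$\frac{1}{-326887 + 343336} + b = \frac{1}{-326887 + 343336} + \left(12744 + 177 i \sqrt{11}\right) = \frac{1}{16449} + \left(12744 + 177 i \sqrt{11}\right) = \frac{209626057}{16449} + 177 i \sqrt{11}$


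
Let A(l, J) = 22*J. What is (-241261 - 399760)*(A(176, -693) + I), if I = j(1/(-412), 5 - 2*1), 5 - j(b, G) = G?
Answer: 9771724124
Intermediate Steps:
j(b, G) = 5 - G
I = 2 (I = 5 - (5 - 2*1) = 5 - (5 - 2) = 5 - 1*3 = 5 - 3 = 2)
(-241261 - 399760)*(A(176, -693) + I) = (-241261 - 399760)*(22*(-693) + 2) = -641021*(-15246 + 2) = -641021*(-15244) = 9771724124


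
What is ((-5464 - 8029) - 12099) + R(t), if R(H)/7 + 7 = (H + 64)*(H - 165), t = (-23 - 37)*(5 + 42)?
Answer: 57560979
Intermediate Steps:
t = -2820 (t = -60*47 = -2820)
R(H) = -49 + 7*(-165 + H)*(64 + H) (R(H) = -49 + 7*((H + 64)*(H - 165)) = -49 + 7*((64 + H)*(-165 + H)) = -49 + 7*((-165 + H)*(64 + H)) = -49 + 7*(-165 + H)*(64 + H))
((-5464 - 8029) - 12099) + R(t) = ((-5464 - 8029) - 12099) + (-73969 - 707*(-2820) + 7*(-2820)**2) = (-13493 - 12099) + (-73969 + 1993740 + 7*7952400) = -25592 + (-73969 + 1993740 + 55666800) = -25592 + 57586571 = 57560979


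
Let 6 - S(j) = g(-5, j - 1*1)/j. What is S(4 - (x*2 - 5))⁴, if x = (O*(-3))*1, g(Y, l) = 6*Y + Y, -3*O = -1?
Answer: 104060401/14641 ≈ 7107.5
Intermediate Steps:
O = ⅓ (O = -⅓*(-1) = ⅓ ≈ 0.33333)
g(Y, l) = 7*Y
x = -1 (x = ((⅓)*(-3))*1 = -1*1 = -1)
S(j) = 6 + 35/j (S(j) = 6 - 7*(-5)/j = 6 - (-35)/j = 6 + 35/j)
S(4 - (x*2 - 5))⁴ = (6 + 35/(4 - (-1*2 - 5)))⁴ = (6 + 35/(4 - (-2 - 5)))⁴ = (6 + 35/(4 - 1*(-7)))⁴ = (6 + 35/(4 + 7))⁴ = (6 + 35/11)⁴ = (101/11)⁴ = 104060401/14641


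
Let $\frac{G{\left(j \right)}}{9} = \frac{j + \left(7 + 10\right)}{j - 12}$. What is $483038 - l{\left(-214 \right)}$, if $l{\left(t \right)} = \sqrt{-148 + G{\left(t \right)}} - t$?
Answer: $482824 - \frac{5 i \sqrt{286342}}{226} \approx 4.8282 \cdot 10^{5} - 11.839 i$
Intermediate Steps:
$G{\left(j \right)} = \frac{9 \left(17 + j\right)}{-12 + j}$ ($G{\left(j \right)} = 9 \frac{j + \left(7 + 10\right)}{j - 12} = 9 \frac{j + 17}{-12 + j} = 9 \frac{17 + j}{-12 + j} = \frac{9 \left(17 + j\right)}{-12 + j}$)
$l{\left(t \right)} = \sqrt{-148 + \frac{9 \left(17 + t\right)}{-12 + t}} - t$
$483038 - l{\left(-214 \right)} = 483038 - \left(\sqrt{- \frac{-1929 + 139 \left(-214\right)}{-12 - 214}} - -214\right) = 483038 - \left(\sqrt{- \frac{-1929 - 29746}{-226}} + 214\right) = 483038 - \left(\sqrt{\left(-1\right) \left(- \frac{1}{226}\right) \left(-31675\right)} + 214\right) = 483038 - \left(\sqrt{- \frac{31675}{226}} + 214\right) = 483038 - \left(\frac{5 i \sqrt{286342}}{226} + 214\right) = 483038 - \left(214 + \frac{5 i \sqrt{286342}}{226}\right) = 482824 - \frac{5 i \sqrt{286342}}{226}$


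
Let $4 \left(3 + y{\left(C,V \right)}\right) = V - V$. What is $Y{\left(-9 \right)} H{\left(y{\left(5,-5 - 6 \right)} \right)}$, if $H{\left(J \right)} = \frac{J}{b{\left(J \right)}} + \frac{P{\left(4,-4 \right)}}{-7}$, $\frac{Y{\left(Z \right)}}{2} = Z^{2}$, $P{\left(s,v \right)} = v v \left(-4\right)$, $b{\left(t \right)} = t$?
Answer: $\frac{11502}{7} \approx 1643.1$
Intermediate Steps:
$y{\left(C,V \right)} = -3$ ($y{\left(C,V \right)} = -3 + \frac{V - V}{4} = -3 + \frac{1}{4} \cdot 0 = -3 + 0 = -3$)
$P{\left(s,v \right)} = - 4 v^{2}$ ($P{\left(s,v \right)} = v^{2} \left(-4\right) = - 4 v^{2}$)
$Y{\left(Z \right)} = 2 Z^{2}$
$H{\left(J \right)} = \frac{71}{7}$ ($H{\left(J \right)} = \frac{J}{J} + \frac{\left(-4\right) \left(-4\right)^{2}}{-7} = 1 + \left(-4\right) 16 \left(- \frac{1}{7}\right) = 1 - - \frac{64}{7} = 1 + \frac{64}{7} = \frac{71}{7}$)
$Y{\left(-9 \right)} H{\left(y{\left(5,-5 - 6 \right)} \right)} = 2 \left(-9\right)^{2} \cdot \frac{71}{7} = 2 \cdot 81 \cdot \frac{71}{7} = 162 \cdot \frac{71}{7} = \frac{11502}{7}$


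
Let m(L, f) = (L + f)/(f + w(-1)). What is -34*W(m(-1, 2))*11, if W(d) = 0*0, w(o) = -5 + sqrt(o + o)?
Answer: 0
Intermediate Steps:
w(o) = -5 + sqrt(2)*sqrt(o) (w(o) = -5 + sqrt(2*o) = -5 + sqrt(2)*sqrt(o))
m(L, f) = (L + f)/(-5 + f + I*sqrt(2)) (m(L, f) = (L + f)/(f + (-5 + sqrt(2)*sqrt(-1))) = (L + f)/(f + (-5 + sqrt(2)*I)) = (L + f)/(f + (-5 + I*sqrt(2))) = (L + f)/(-5 + f + I*sqrt(2)))
W(d) = 0
-34*W(m(-1, 2))*11 = -34*0*11 = 0*11 = 0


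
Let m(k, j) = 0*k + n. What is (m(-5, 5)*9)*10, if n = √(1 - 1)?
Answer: 0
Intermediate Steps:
n = 0 (n = √0 = 0)
m(k, j) = 0 (m(k, j) = 0*k + 0 = 0 + 0 = 0)
(m(-5, 5)*9)*10 = (0*9)*10 = 0*10 = 0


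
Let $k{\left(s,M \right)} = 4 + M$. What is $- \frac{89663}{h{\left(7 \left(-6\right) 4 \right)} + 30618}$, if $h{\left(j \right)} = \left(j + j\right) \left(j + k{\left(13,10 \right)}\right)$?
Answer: $- \frac{12809}{11766} \approx -1.0886$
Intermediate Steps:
$h{\left(j \right)} = 2 j \left(14 + j\right)$ ($h{\left(j \right)} = \left(j + j\right) \left(j + \left(4 + 10\right)\right) = 2 j \left(j + 14\right) = 2 j \left(14 + j\right)$)
$- \frac{89663}{h{\left(7 \left(-6\right) 4 \right)} + 30618} = - \frac{89663}{2 \cdot 7 \left(-6\right) 4 \left(14 + 7 \left(-6\right) 4\right) + 30618} = - \frac{89663}{2 \left(\left(-42\right) 4\right) \left(14 - 168\right) + 30618} = - \frac{89663}{2 \left(-168\right) \left(14 - 168\right) + 30618} = - \frac{89663}{2 \left(-168\right) \left(-154\right) + 30618} = - \frac{89663}{51744 + 30618} = - \frac{89663}{82362} = \left(-89663\right) \frac{1}{82362} = - \frac{12809}{11766}$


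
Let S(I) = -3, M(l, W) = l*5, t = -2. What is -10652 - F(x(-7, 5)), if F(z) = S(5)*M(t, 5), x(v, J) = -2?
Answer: -10682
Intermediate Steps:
M(l, W) = 5*l
F(z) = 30 (F(z) = -15*(-2) = -3*(-10) = 30)
-10652 - F(x(-7, 5)) = -10652 - 1*30 = -10652 - 30 = -10682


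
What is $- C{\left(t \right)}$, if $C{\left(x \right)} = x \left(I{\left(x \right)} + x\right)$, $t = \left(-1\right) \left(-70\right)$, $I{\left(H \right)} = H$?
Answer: $-9800$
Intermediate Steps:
$t = 70$
$C{\left(x \right)} = 2 x^{2}$ ($C{\left(x \right)} = x \left(x + x\right) = x 2 x = 2 x^{2}$)
$- C{\left(t \right)} = - 2 \cdot 70^{2} = - 2 \cdot 4900 = \left(-1\right) 9800 = -9800$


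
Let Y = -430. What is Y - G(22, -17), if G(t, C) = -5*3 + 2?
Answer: -417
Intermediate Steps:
G(t, C) = -13 (G(t, C) = -15 + 2 = -13)
Y - G(22, -17) = -430 - 1*(-13) = -430 + 13 = -417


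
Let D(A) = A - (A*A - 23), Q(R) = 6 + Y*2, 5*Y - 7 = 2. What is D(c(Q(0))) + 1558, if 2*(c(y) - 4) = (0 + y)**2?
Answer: -548079/625 ≈ -876.93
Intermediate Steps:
Y = 9/5 (Y = 7/5 + (1/5)*2 = 7/5 + 2/5 = 9/5 ≈ 1.8000)
Q(R) = 48/5 (Q(R) = 6 + (9/5)*2 = 6 + 18/5 = 48/5)
c(y) = 4 + y**2/2 (c(y) = 4 + (0 + y)**2/2 = 4 + y**2/2)
D(A) = 23 + A - A**2 (D(A) = A - (A**2 - 23) = A - (-23 + A**2) = A + (23 - A**2) = 23 + A - A**2)
D(c(Q(0))) + 1558 = (23 + (4 + (48/5)**2/2) - (4 + (48/5)**2/2)**2) + 1558 = (23 + (4 + (1/2)*(2304/25)) - (4 + (1/2)*(2304/25))**2) + 1558 = (23 + (4 + 1152/25) - (4 + 1152/25)**2) + 1558 = (23 + 1252/25 - (1252/25)**2) + 1558 = (23 + 1252/25 - 1*1567504/625) + 1558 = (23 + 1252/25 - 1567504/625) + 1558 = -1521829/625 + 1558 = -548079/625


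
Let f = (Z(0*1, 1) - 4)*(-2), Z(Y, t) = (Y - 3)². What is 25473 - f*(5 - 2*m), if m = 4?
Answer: 25443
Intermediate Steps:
Z(Y, t) = (-3 + Y)²
f = -10 (f = ((-3 + 0*1)² - 4)*(-2) = ((-3 + 0)² - 4)*(-2) = ((-3)² - 4)*(-2) = (9 - 4)*(-2) = 5*(-2) = -10)
25473 - f*(5 - 2*m) = 25473 - (-10)*(5 - 2*4) = 25473 - (-10)*(5 - 8) = 25473 - (-10)*(-3) = 25473 - 1*30 = 25473 - 30 = 25443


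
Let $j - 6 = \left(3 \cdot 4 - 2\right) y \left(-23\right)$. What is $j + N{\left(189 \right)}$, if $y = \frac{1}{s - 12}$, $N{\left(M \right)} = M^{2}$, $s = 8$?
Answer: $\frac{71569}{2} \approx 35785.0$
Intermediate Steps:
$y = - \frac{1}{4}$ ($y = \frac{1}{8 - 12} = \frac{1}{-4} = - \frac{1}{4} \approx -0.25$)
$j = \frac{127}{2}$ ($j = 6 + \left(3 \cdot 4 - 2\right) \left(- \frac{1}{4}\right) \left(-23\right) = 6 + \left(12 - 2\right) \left(- \frac{1}{4}\right) \left(-23\right) = 6 + 10 \left(- \frac{1}{4}\right) \left(-23\right) = 6 - - \frac{115}{2} = 6 + \frac{115}{2} = \frac{127}{2} \approx 63.5$)
$j + N{\left(189 \right)} = \frac{127}{2} + 189^{2} = \frac{127}{2} + 35721 = \frac{71569}{2}$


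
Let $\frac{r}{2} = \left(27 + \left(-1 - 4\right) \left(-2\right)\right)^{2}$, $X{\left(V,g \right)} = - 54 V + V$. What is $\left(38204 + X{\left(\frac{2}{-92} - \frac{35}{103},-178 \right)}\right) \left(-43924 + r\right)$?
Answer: $- \frac{3729419915213}{2369} \approx -1.5743 \cdot 10^{9}$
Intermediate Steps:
$X{\left(V,g \right)} = - 53 V$
$r = 2738$ ($r = 2 \left(27 + \left(-1 - 4\right) \left(-2\right)\right)^{2} = 2 \left(27 - -10\right)^{2} = 2 \left(27 + 10\right)^{2} = 2 \cdot 37^{2} = 2 \cdot 1369 = 2738$)
$\left(38204 + X{\left(\frac{2}{-92} - \frac{35}{103},-178 \right)}\right) \left(-43924 + r\right) = \left(38204 - 53 \left(\frac{2}{-92} - \frac{35}{103}\right)\right) \left(-43924 + 2738\right) = \left(38204 - 53 \left(2 \left(- \frac{1}{92}\right) - \frac{35}{103}\right)\right) \left(-41186\right) = \left(38204 - 53 \left(- \frac{1}{46} - \frac{35}{103}\right)\right) \left(-41186\right) = \left(38204 - - \frac{90789}{4738}\right) \left(-41186\right) = \left(38204 + \frac{90789}{4738}\right) \left(-41186\right) = \frac{181101341}{4738} \left(-41186\right) = - \frac{3729419915213}{2369}$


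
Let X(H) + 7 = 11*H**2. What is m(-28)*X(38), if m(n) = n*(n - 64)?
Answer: 40899152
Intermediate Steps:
m(n) = n*(-64 + n)
X(H) = -7 + 11*H**2
m(-28)*X(38) = (-28*(-64 - 28))*(-7 + 11*38**2) = (-28*(-92))*(-7 + 11*1444) = 2576*(-7 + 15884) = 2576*15877 = 40899152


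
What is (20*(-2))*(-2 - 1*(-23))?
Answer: -840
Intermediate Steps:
(20*(-2))*(-2 - 1*(-23)) = -40*(-2 + 23) = -40*21 = -840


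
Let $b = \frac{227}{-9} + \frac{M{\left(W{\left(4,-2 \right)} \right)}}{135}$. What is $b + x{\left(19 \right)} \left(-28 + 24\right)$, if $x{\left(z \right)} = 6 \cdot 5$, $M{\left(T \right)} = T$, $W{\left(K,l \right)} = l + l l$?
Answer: $- \frac{19603}{135} \approx -145.21$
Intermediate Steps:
$W{\left(K,l \right)} = l + l^{2}$
$b = - \frac{3403}{135}$ ($b = \frac{227}{-9} + \frac{\left(-2\right) \left(1 - 2\right)}{135} = 227 \left(- \frac{1}{9}\right) + \left(-2\right) \left(-1\right) \frac{1}{135} = - \frac{227}{9} + 2 \cdot \frac{1}{135} = - \frac{227}{9} + \frac{2}{135} = - \frac{3403}{135} \approx -25.207$)
$x{\left(z \right)} = 30$
$b + x{\left(19 \right)} \left(-28 + 24\right) = - \frac{3403}{135} + 30 \left(-28 + 24\right) = - \frac{3403}{135} + 30 \left(-4\right) = - \frac{3403}{135} - 120 = - \frac{19603}{135}$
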